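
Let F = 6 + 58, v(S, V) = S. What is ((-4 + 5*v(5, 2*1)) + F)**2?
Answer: 7225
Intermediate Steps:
F = 64
((-4 + 5*v(5, 2*1)) + F)**2 = ((-4 + 5*5) + 64)**2 = ((-4 + 25) + 64)**2 = (21 + 64)**2 = 85**2 = 7225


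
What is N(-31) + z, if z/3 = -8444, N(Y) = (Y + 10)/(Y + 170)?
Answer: -3521169/139 ≈ -25332.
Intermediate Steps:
N(Y) = (10 + Y)/(170 + Y)
z = -25332 (z = 3*(-8444) = -25332)
N(-31) + z = (10 - 31)/(170 - 31) - 25332 = -21/139 - 25332 = -3521169/139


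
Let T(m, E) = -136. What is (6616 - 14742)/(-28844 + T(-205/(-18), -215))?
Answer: 4063/14490 ≈ 0.28040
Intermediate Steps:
(6616 - 14742)/(-28844 + T(-205/(-18), -215)) = (6616 - 14742)/(-28844 - 136) = -8126/(-28980) = -8126*(-1/28980) = 4063/14490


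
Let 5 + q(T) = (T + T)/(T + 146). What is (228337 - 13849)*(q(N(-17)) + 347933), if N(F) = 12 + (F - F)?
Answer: 5895486662112/79 ≈ 7.4626e+10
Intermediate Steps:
N(F) = 12 (N(F) = 12 + 0 = 12)
q(T) = -5 + 2*T/(146 + T) (q(T) = -5 + (T + T)/(T + 146) = -5 + (2*T)/(146 + T) = -5 + 2*T/(146 + T))
(228337 - 13849)*(q(N(-17)) + 347933) = (228337 - 13849)*((-730 - 3*12)/(146 + 12) + 347933) = 214488*((-730 - 36)/158 + 347933) = 214488*((1/158)*(-766) + 347933) = 214488*(-383/79 + 347933) = 214488*(27486324/79) = 5895486662112/79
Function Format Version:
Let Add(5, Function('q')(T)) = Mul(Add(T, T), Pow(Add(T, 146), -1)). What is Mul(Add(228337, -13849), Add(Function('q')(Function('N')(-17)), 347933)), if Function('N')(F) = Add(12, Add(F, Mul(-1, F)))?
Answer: Rational(5895486662112, 79) ≈ 7.4626e+10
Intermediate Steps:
Function('N')(F) = 12 (Function('N')(F) = Add(12, 0) = 12)
Function('q')(T) = Add(-5, Mul(2, T, Pow(Add(146, T), -1))) (Function('q')(T) = Add(-5, Mul(Add(T, T), Pow(Add(T, 146), -1))) = Add(-5, Mul(Mul(2, T), Pow(Add(146, T), -1))) = Add(-5, Mul(2, T, Pow(Add(146, T), -1))))
Mul(Add(228337, -13849), Add(Function('q')(Function('N')(-17)), 347933)) = Mul(Add(228337, -13849), Add(Mul(Pow(Add(146, 12), -1), Add(-730, Mul(-3, 12))), 347933)) = Mul(214488, Add(Mul(Pow(158, -1), Add(-730, -36)), 347933)) = Mul(214488, Add(Mul(Rational(1, 158), -766), 347933)) = Mul(214488, Add(Rational(-383, 79), 347933)) = Mul(214488, Rational(27486324, 79)) = Rational(5895486662112, 79)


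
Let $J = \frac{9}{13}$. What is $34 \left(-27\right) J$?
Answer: $- \frac{8262}{13} \approx -635.54$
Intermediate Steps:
$J = \frac{9}{13}$ ($J = 9 \cdot \frac{1}{13} = \frac{9}{13} \approx 0.69231$)
$34 \left(-27\right) J = 34 \left(-27\right) \frac{9}{13} = \left(-918\right) \frac{9}{13} = - \frac{8262}{13}$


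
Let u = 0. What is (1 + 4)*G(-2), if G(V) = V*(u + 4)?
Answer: -40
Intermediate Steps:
G(V) = 4*V (G(V) = V*(0 + 4) = V*4 = 4*V)
(1 + 4)*G(-2) = (1 + 4)*(4*(-2)) = 5*(-8) = -40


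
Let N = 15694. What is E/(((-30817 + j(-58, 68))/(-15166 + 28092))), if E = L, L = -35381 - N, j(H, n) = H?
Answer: 26407818/1235 ≈ 21383.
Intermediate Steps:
L = -51075 (L = -35381 - 1*15694 = -35381 - 15694 = -51075)
E = -51075
E/(((-30817 + j(-58, 68))/(-15166 + 28092))) = -51075*(-15166 + 28092)/(-30817 - 58) = -51075/((-30875/12926)) = -51075/((-30875*1/12926)) = -51075/(-30875/12926) = -51075*(-12926/30875) = 26407818/1235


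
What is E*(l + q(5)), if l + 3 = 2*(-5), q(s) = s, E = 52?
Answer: -416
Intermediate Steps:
l = -13 (l = -3 + 2*(-5) = -3 - 10 = -13)
E*(l + q(5)) = 52*(-13 + 5) = 52*(-8) = -416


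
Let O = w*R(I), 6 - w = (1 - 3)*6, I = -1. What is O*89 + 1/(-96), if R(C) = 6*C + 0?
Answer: -922753/96 ≈ -9612.0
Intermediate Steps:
R(C) = 6*C
w = 18 (w = 6 - (1 - 3)*6 = 6 - (-2)*6 = 6 - 1*(-12) = 6 + 12 = 18)
O = -108 (O = 18*(6*(-1)) = 18*(-6) = -108)
O*89 + 1/(-96) = -108*89 + 1/(-96) = -9612 - 1/96 = -922753/96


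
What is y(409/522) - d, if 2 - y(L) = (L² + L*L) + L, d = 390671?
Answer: -26612899964/68121 ≈ -3.9067e+5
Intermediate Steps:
y(L) = 2 - L - 2*L² (y(L) = 2 - ((L² + L*L) + L) = 2 - ((L² + L²) + L) = 2 - (2*L² + L) = 2 - (L + 2*L²) = 2 + (-L - 2*L²) = 2 - L - 2*L²)
y(409/522) - d = (2 - 409/522 - 2*(409/522)²) - 1*390671 = (2 - 409/522 - 2*(409*(1/522))²) - 390671 = (2 - 1*409/522 - 2*(409/522)²) - 390671 = (2 - 409/522 - 2*167281/272484) - 390671 = (2 - 409/522 - 167281/136242) - 390671 = -773/68121 - 390671 = -26612899964/68121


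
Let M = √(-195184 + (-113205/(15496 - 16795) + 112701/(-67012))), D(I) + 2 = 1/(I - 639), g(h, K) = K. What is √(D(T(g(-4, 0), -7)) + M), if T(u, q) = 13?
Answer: √(-41274932708976467578 + 1421343852962*I*√41065296896938145073)/4541034674 ≈ 14.827 + 14.895*I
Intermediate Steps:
D(I) = -2 + 1/(-639 + I) (D(I) = -2 + 1/(I - 639) = -2 + 1/(-639 + I))
M = I*√41065296896938145073/14508098 (M = √(-195184 + (-113205/(-1299) + 112701*(-1/67012))) = √(-195184 + (-113205*(-1/1299) - 112701/67012)) = √(-195184 + (37735/433 - 112701/67012)) = √(-195184 + 2479898287/29016196) = √(-5661017301777/29016196) = I*√41065296896938145073/14508098 ≈ 441.7*I)
√(D(T(g(-4, 0), -7)) + M) = √((1279 - 2*13)/(-639 + 13) + I*√41065296896938145073/14508098) = √((1279 - 26)/(-626) + I*√41065296896938145073/14508098) = √(-1/626*1253 + I*√41065296896938145073/14508098) = √(-1253/626 + I*√41065296896938145073/14508098)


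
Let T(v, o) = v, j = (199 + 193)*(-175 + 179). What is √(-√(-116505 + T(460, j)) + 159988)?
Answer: √(159988 - I*√116045) ≈ 399.99 - 0.426*I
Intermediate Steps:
j = 1568 (j = 392*4 = 1568)
√(-√(-116505 + T(460, j)) + 159988) = √(-√(-116505 + 460) + 159988) = √(-√(-116045) + 159988) = √(-I*√116045 + 159988) = √(159988 - I*√116045)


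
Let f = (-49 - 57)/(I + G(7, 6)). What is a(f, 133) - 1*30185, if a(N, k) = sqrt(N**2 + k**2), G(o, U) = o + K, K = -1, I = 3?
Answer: -30185 + sqrt(1444045)/9 ≈ -30051.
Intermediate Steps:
G(o, U) = -1 + o (G(o, U) = o - 1 = -1 + o)
f = -106/9 (f = (-49 - 57)/(3 + (-1 + 7)) = -106/(3 + 6) = -106/9 ≈ -11.778)
a(f, 133) - 1*30185 = sqrt((-106/9)**2 + 133**2) - 1*30185 = sqrt(11236/81 + 17689) - 30185 = sqrt(1444045/81) - 30185 = sqrt(1444045)/9 - 30185 = -30185 + sqrt(1444045)/9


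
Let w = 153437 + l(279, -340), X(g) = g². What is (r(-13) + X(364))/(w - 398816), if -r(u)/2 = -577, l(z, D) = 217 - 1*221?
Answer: -133650/245383 ≈ -0.54466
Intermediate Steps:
l(z, D) = -4 (l(z, D) = 217 - 221 = -4)
r(u) = 1154 (r(u) = -2*(-577) = 1154)
w = 153433 (w = 153437 - 4 = 153433)
(r(-13) + X(364))/(w - 398816) = (1154 + 364²)/(153433 - 398816) = (1154 + 132496)/(-245383) = 133650*(-1/245383) = -133650/245383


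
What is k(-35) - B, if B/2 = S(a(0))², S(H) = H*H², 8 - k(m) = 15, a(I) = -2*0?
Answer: -7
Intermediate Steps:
a(I) = 0
k(m) = -7 (k(m) = 8 - 1*15 = 8 - 15 = -7)
S(H) = H³
B = 0 (B = 2*(0³)² = 2*0² = 2*0 = 0)
k(-35) - B = -7 - 1*0 = -7 + 0 = -7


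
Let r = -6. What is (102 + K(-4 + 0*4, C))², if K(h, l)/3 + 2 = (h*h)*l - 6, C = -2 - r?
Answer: 72900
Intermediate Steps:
C = 4 (C = -2 - 1*(-6) = -2 + 6 = 4)
K(h, l) = -24 + 3*l*h² (K(h, l) = -6 + 3*((h*h)*l - 6) = -6 + 3*(h²*l - 6) = -6 + 3*(l*h² - 6) = -6 + 3*(-6 + l*h²) = -6 + (-18 + 3*l*h²) = -24 + 3*l*h²)
(102 + K(-4 + 0*4, C))² = (102 + (-24 + 3*4*(-4 + 0*4)²))² = (102 + (-24 + 3*4*(-4 + 0)²))² = (102 + (-24 + 3*4*(-4)²))² = (102 + (-24 + 3*4*16))² = (102 + (-24 + 192))² = (102 + 168)² = 270² = 72900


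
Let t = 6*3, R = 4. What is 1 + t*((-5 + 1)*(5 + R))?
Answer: -647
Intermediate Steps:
t = 18
1 + t*((-5 + 1)*(5 + R)) = 1 + 18*((-5 + 1)*(5 + 4)) = 1 + 18*(-4*9) = 1 + 18*(-36) = 1 - 648 = -647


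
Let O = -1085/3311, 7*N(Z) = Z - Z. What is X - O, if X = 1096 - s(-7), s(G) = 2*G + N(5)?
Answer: 525185/473 ≈ 1110.3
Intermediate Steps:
N(Z) = 0 (N(Z) = (Z - Z)/7 = (1/7)*0 = 0)
s(G) = 2*G (s(G) = 2*G + 0 = 2*G)
O = -155/473 (O = -1085*1/3311 = -155/473 ≈ -0.32770)
X = 1110 (X = 1096 - 2*(-7) = 1096 - 1*(-14) = 1096 + 14 = 1110)
X - O = 1110 - 1*(-155/473) = 1110 + 155/473 = 525185/473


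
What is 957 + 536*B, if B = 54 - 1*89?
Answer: -17803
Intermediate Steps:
B = -35 (B = 54 - 89 = -35)
957 + 536*B = 957 + 536*(-35) = 957 - 18760 = -17803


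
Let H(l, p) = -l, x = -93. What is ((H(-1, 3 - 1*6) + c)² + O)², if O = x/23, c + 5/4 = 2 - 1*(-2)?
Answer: 13593969/135424 ≈ 100.38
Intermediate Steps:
c = 11/4 (c = -5/4 + (2 - 1*(-2)) = -5/4 + (2 + 2) = -5/4 + 4 = 11/4 ≈ 2.7500)
O = -93/23 ≈ -4.0435
((H(-1, 3 - 1*6) + c)² + O)² = ((-1*(-1) + 11/4)² - 93/23)² = ((1 + 11/4)² - 93/23)² = ((15/4)² - 93/23)² = (225/16 - 93/23)² = (3687/368)² = 13593969/135424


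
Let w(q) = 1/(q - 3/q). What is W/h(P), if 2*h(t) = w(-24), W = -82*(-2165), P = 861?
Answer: -16954115/2 ≈ -8.4771e+6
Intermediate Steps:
W = 177530
h(t) = -4/191 (h(t) = (-24/(-3 + (-24)²))/2 = (-24/(-3 + 576))/2 = (-24/573)/2 = (-24*1/573)/2 = (½)*(-8/191) = -4/191)
W/h(P) = 177530/(-4/191) = 177530*(-191/4) = -16954115/2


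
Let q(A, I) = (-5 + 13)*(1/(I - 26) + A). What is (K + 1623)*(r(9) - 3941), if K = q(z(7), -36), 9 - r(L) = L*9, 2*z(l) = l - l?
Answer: -201890017/31 ≈ -6.5126e+6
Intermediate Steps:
z(l) = 0 (z(l) = (l - l)/2 = (1/2)*0 = 0)
q(A, I) = 8*A + 8/(-26 + I) (q(A, I) = 8*(1/(-26 + I) + A) = 8*(A + 1/(-26 + I)) = 8*A + 8/(-26 + I))
r(L) = 9 - 9*L (r(L) = 9 - L*9 = 9 - 9*L)
K = -4/31 (K = 8*(1 - 26*0 + 0*(-36))/(-26 - 36) = 8*(1 + 0 + 0)/(-62) = 8*(-1/62)*1 = -4/31 ≈ -0.12903)
(K + 1623)*(r(9) - 3941) = (-4/31 + 1623)*((9 - 9*9) - 3941) = 50309*((9 - 81) - 3941)/31 = 50309*(-72 - 3941)/31 = (50309/31)*(-4013) = -201890017/31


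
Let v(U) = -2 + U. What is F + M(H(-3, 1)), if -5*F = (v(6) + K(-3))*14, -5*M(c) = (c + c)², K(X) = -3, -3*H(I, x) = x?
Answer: -26/9 ≈ -2.8889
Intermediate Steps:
H(I, x) = -x/3
M(c) = -4*c²/5 (M(c) = -(c + c)²/5 = -4*c²/5)
F = -14/5 (F = -((-2 + 6) - 3)*14/5 = -(4 - 3)*14/5 = -14/5 ≈ -2.8000)
F + M(H(-3, 1)) = -14/5 - 4*(-⅓*1)²/5 = -14/5 - 4*(-⅓)²/5 = -14/5 - ⅘*⅑ = -14/5 - 4/45 = -26/9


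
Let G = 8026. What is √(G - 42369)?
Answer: I*√34343 ≈ 185.32*I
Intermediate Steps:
√(G - 42369) = √(8026 - 42369) = √(-34343) = I*√34343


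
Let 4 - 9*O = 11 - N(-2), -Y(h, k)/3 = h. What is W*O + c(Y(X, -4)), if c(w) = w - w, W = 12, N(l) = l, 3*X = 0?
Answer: -12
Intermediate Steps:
X = 0 (X = (⅓)*0 = 0)
Y(h, k) = -3*h
O = -1 (O = 4/9 - (11 - 1*(-2))/9 = 4/9 - (11 + 2)/9 = 4/9 - ⅑*13 = 4/9 - 13/9 = -1)
c(w) = 0
W*O + c(Y(X, -4)) = 12*(-1) + 0 = -12 + 0 = -12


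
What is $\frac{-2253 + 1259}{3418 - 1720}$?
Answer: $- \frac{497}{849} \approx -0.58539$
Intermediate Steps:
$\frac{-2253 + 1259}{3418 - 1720} = - \frac{994}{1698} = \left(-994\right) \frac{1}{1698} = - \frac{497}{849}$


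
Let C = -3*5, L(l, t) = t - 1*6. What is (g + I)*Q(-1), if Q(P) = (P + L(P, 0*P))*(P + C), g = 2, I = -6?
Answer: -448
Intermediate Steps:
L(l, t) = -6 + t (L(l, t) = t - 6 = -6 + t)
C = -15
Q(P) = (-15 + P)*(-6 + P) (Q(P) = (P + (-6 + 0*P))*(P - 15) = (P + (-6 + 0))*(-15 + P) = (P - 6)*(-15 + P) = (-6 + P)*(-15 + P) = (-15 + P)*(-6 + P))
(g + I)*Q(-1) = (2 - 6)*(90 + (-1)**2 - 21*(-1)) = -4*(90 + 1 + 21) = -4*112 = -448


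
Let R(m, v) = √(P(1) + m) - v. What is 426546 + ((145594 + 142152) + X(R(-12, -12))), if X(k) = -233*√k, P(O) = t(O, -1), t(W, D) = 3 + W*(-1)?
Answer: 714292 - 233*√(12 + I*√10) ≈ 7.1348e+5 - 105.45*I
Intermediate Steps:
t(W, D) = 3 - W
P(O) = 3 - O
R(m, v) = √(2 + m) - v (R(m, v) = √((3 - 1*1) + m) - v = √((3 - 1) + m) - v = √(2 + m) - v)
426546 + ((145594 + 142152) + X(R(-12, -12))) = 426546 + ((145594 + 142152) - 233*√(√(2 - 12) - 1*(-12))) = 426546 + (287746 - 233*√(√(-10) + 12)) = 426546 + (287746 - 233*√(I*√10 + 12)) = 426546 + (287746 - 233*√(12 + I*√10)) = 714292 - 233*√(12 + I*√10)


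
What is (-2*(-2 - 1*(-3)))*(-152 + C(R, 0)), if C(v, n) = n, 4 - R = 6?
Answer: 304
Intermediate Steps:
R = -2 (R = 4 - 1*6 = 4 - 6 = -2)
(-2*(-2 - 1*(-3)))*(-152 + C(R, 0)) = (-2*(-2 - 1*(-3)))*(-152 + 0) = -2*(-2 + 3)*(-152) = -2*1*(-152) = -2*(-152) = 304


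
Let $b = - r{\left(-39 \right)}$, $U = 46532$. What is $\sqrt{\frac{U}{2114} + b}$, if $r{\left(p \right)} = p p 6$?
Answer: $\frac{2 i \sqrt{2542855553}}{1057} \approx 95.415 i$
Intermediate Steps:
$r{\left(p \right)} = 6 p^{2}$ ($r{\left(p \right)} = p^{2} \cdot 6 = 6 p^{2}$)
$b = -9126$ ($b = - 6 \left(-39\right)^{2} = - 6 \cdot 1521 = \left(-1\right) 9126 = -9126$)
$\sqrt{\frac{U}{2114} + b} = \sqrt{\frac{46532}{2114} - 9126} = \sqrt{46532 \cdot \frac{1}{2114} - 9126} = \sqrt{\frac{23266}{1057} - 9126} = \sqrt{- \frac{9622916}{1057}} = \frac{2 i \sqrt{2542855553}}{1057}$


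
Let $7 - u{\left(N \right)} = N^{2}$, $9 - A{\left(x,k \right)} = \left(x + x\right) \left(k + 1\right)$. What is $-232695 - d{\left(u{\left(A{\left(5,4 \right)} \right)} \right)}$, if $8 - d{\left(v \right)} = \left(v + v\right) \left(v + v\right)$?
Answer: $10976401$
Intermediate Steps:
$A{\left(x,k \right)} = 9 - 2 x \left(1 + k\right)$ ($A{\left(x,k \right)} = 9 - \left(x + x\right) \left(k + 1\right) = 9 - 2 x \left(1 + k\right)$)
$u{\left(N \right)} = 7 - N^{2}$
$d{\left(v \right)} = 8 - 4 v^{2}$ ($d{\left(v \right)} = 8 - \left(v + v\right) \left(v + v\right) = 8 - 2 v 2 v = 8 - 4 v^{2}$)
$-232695 - d{\left(u{\left(A{\left(5,4 \right)} \right)} \right)} = -232695 - \left(8 - 4 \left(7 - \left(9 - 10 - 8 \cdot 5\right)^{2}\right)^{2}\right) = -232695 - \left(8 - 4 \left(7 - \left(9 - 10 - 40\right)^{2}\right)^{2}\right) = -232695 - \left(8 - 4 \left(7 - \left(-41\right)^{2}\right)^{2}\right) = -232695 - \left(8 - 4 \left(7 - 1681\right)^{2}\right) = -232695 - \left(8 - 4 \left(-1674\right)^{2}\right) = -232695 - \left(8 - 11209104\right) = -232695 - -11209096 = -232695 + 11209096 = 10976401$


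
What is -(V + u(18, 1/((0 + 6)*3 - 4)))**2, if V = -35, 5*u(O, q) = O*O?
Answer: -22201/25 ≈ -888.04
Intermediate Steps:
u(O, q) = O**2/5 (u(O, q) = (O*O)/5 = O**2/5)
-(V + u(18, 1/((0 + 6)*3 - 4)))**2 = -(-35 + (1/5)*18**2)**2 = -(-35 + (1/5)*324)**2 = -(-35 + 324/5)**2 = -(149/5)**2 = -1*22201/25 = -22201/25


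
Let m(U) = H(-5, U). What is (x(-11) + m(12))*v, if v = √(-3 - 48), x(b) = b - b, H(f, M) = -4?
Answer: -4*I*√51 ≈ -28.566*I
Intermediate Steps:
m(U) = -4
x(b) = 0
v = I*√51 (v = √(-51) = I*√51 ≈ 7.1414*I)
(x(-11) + m(12))*v = (0 - 4)*(I*√51) = -4*I*√51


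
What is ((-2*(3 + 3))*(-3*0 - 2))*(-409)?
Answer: -9816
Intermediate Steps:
((-2*(3 + 3))*(-3*0 - 2))*(-409) = ((-2*6)*(0 - 2))*(-409) = -12*(-2)*(-409) = 24*(-409) = -9816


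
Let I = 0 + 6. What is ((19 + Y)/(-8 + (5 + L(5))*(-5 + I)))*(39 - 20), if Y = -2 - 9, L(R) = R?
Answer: 76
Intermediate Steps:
I = 6
Y = -11
((19 + Y)/(-8 + (5 + L(5))*(-5 + I)))*(39 - 20) = ((19 - 11)/(-8 + (5 + 5)*(-5 + 6)))*(39 - 20) = (8/(-8 + 10*1))*19 = (8/(-8 + 10))*19 = (8/2)*19 = (8*(½))*19 = 4*19 = 76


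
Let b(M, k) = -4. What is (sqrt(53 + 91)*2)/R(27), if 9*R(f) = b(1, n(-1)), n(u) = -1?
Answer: -54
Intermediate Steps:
R(f) = -4/9 (R(f) = (1/9)*(-4) = -4/9)
(sqrt(53 + 91)*2)/R(27) = (sqrt(53 + 91)*2)/(-4/9) = (sqrt(144)*2)*(-9/4) = (12*2)*(-9/4) = 24*(-9/4) = -54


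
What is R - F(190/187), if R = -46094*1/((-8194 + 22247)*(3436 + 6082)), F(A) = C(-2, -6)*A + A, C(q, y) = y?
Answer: 63530005861/12506228449 ≈ 5.0799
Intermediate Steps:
F(A) = -5*A (F(A) = -6*A + A = -5*A)
R = -23047/66878227 (R = -46094/(14053*9518) = -46094/133756454 = -46094*1/133756454 = -23047/66878227 ≈ -0.00034461)
R - F(190/187) = -23047/66878227 - (-5)*190/187 = -23047/66878227 - 1*(-950/187) = -23047/66878227 + 950/187 = 63530005861/12506228449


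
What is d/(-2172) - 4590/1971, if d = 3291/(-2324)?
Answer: -285957839/122828048 ≈ -2.3281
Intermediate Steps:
d = -3291/2324 (d = 3291*(-1/2324) = -3291/2324 ≈ -1.4161)
d/(-2172) - 4590/1971 = -3291/2324/(-2172) - 4590/1971 = -3291/2324*(-1/2172) - 4590*1/1971 = 1097/1682576 - 170/73 = -285957839/122828048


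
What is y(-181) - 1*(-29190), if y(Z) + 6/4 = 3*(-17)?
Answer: 58275/2 ≈ 29138.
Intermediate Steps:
y(Z) = -105/2 (y(Z) = -3/2 + 3*(-17) = -3/2 - 51 = -105/2)
y(-181) - 1*(-29190) = -105/2 - 1*(-29190) = -105/2 + 29190 = 58275/2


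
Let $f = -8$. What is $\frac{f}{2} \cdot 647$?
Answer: $-2588$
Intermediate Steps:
$\frac{f}{2} \cdot 647 = - \frac{8}{2} \cdot 647 = \left(-8\right) \frac{1}{2} \cdot 647 = \left(-4\right) 647 = -2588$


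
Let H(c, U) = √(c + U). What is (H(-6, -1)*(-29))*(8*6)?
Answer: -1392*I*√7 ≈ -3682.9*I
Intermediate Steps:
H(c, U) = √(U + c)
(H(-6, -1)*(-29))*(8*6) = (√(-1 - 6)*(-29))*(8*6) = (√(-7)*(-29))*48 = ((I*√7)*(-29))*48 = -29*I*√7*48 = -1392*I*√7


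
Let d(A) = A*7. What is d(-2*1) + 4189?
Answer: 4175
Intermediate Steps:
d(A) = 7*A
d(-2*1) + 4189 = 7*(-2*1) + 4189 = 7*(-2) + 4189 = -14 + 4189 = 4175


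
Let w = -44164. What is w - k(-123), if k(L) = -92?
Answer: -44072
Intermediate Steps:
w - k(-123) = -44164 - 1*(-92) = -44164 + 92 = -44072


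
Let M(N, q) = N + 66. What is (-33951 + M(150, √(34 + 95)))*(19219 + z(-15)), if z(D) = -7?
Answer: -648116820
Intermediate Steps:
M(N, q) = 66 + N
(-33951 + M(150, √(34 + 95)))*(19219 + z(-15)) = (-33951 + (66 + 150))*(19219 - 7) = (-33951 + 216)*19212 = -33735*19212 = -648116820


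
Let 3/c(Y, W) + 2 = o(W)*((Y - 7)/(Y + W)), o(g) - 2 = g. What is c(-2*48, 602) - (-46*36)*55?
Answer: 2879220201/31612 ≈ 91080.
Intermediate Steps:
o(g) = 2 + g
c(Y, W) = 3/(-2 + (-7 + Y)*(2 + W)/(W + Y)) (c(Y, W) = 3/(-2 + (2 + W)*((Y - 7)/(Y + W))) = 3/(-2 + (2 + W)*((-7 + Y)/(W + Y))) = 3/(-2 + (-7 + Y)*(2 + W)/(W + Y)))
c(-2*48, 602) - (-46*36)*55 = 3*(602 - 2*48)/(-14 - 9*602 + 602*(-2*48)) - (-46*36)*55 = 3*(602 - 96)/(-14 - 5418 + 602*(-96)) - (-1656)*55 = 3*506/(-14 - 5418 - 57792) - 1*(-91080) = 3*506/(-63224) + 91080 = 3*(-1/63224)*506 + 91080 = -759/31612 + 91080 = 2879220201/31612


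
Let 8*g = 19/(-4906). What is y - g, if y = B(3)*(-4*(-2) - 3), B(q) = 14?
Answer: 2747379/39248 ≈ 70.000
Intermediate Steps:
g = -19/39248 (g = (19/(-4906))/8 = (19*(-1/4906))/8 = (⅛)*(-19/4906) = -19/39248 ≈ -0.00048410)
y = 70 (y = 14*(-4*(-2) - 3) = 14*(8 - 3) = 14*5 = 70)
y - g = 70 - 1*(-19/39248) = 70 + 19/39248 = 2747379/39248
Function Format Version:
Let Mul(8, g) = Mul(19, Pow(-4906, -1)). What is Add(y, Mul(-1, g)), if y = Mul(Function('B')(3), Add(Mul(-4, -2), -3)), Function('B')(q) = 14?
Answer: Rational(2747379, 39248) ≈ 70.000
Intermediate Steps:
g = Rational(-19, 39248) (g = Mul(Rational(1, 8), Mul(19, Pow(-4906, -1))) = Mul(Rational(1, 8), Mul(19, Rational(-1, 4906))) = Mul(Rational(1, 8), Rational(-19, 4906)) = Rational(-19, 39248) ≈ -0.00048410)
y = 70 (y = Mul(14, Add(Mul(-4, -2), -3)) = Mul(14, Add(8, -3)) = Mul(14, 5) = 70)
Add(y, Mul(-1, g)) = Add(70, Mul(-1, Rational(-19, 39248))) = Add(70, Rational(19, 39248)) = Rational(2747379, 39248)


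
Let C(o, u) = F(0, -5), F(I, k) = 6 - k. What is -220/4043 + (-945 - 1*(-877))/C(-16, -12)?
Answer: -277344/44473 ≈ -6.2362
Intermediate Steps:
C(o, u) = 11 (C(o, u) = 6 - 1*(-5) = 6 + 5 = 11)
-220/4043 + (-945 - 1*(-877))/C(-16, -12) = -220/4043 + (-945 - 1*(-877))/11 = -220*1/4043 + (-945 + 877)*(1/11) = -220/4043 - 68*1/11 = -220/4043 - 68/11 = -277344/44473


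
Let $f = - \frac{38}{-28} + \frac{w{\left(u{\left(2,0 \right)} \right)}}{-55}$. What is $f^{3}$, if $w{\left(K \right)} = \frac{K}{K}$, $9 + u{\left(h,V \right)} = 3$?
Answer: $\frac{1095912791}{456533000} \approx 2.4005$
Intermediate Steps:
$u{\left(h,V \right)} = -6$ ($u{\left(h,V \right)} = -9 + 3 = -6$)
$w{\left(K \right)} = 1$
$f = \frac{1031}{770}$ ($f = - \frac{38}{-28} + 1 \frac{1}{-55} = \left(-38\right) \left(- \frac{1}{28}\right) + 1 \left(- \frac{1}{55}\right) = \frac{19}{14} - \frac{1}{55} = \frac{1031}{770} \approx 1.339$)
$f^{3} = \left(\frac{1031}{770}\right)^{3} = \frac{1095912791}{456533000}$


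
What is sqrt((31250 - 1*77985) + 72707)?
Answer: 2*sqrt(6493) ≈ 161.16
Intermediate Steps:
sqrt((31250 - 1*77985) + 72707) = sqrt((31250 - 77985) + 72707) = sqrt(-46735 + 72707) = sqrt(25972) = 2*sqrt(6493)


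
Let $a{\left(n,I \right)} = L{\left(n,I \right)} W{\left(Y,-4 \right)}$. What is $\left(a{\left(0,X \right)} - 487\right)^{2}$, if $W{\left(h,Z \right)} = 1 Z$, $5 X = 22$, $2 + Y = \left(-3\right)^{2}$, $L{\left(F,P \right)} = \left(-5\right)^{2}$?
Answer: $344569$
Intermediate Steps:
$L{\left(F,P \right)} = 25$
$Y = 7$ ($Y = -2 + \left(-3\right)^{2} = -2 + 9 = 7$)
$X = \frac{22}{5}$ ($X = \frac{1}{5} \cdot 22 = \frac{22}{5} \approx 4.4$)
$W{\left(h,Z \right)} = Z$
$a{\left(n,I \right)} = -100$ ($a{\left(n,I \right)} = 25 \left(-4\right) = -100$)
$\left(a{\left(0,X \right)} - 487\right)^{2} = \left(-100 - 487\right)^{2} = \left(-587\right)^{2} = 344569$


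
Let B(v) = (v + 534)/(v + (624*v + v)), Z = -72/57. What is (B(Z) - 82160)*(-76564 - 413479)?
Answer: 100816706634061/2504 ≈ 4.0262e+10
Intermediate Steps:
Z = -24/19 (Z = -72*1/57 = -24/19 ≈ -1.2632)
B(v) = (534 + v)/(626*v) (B(v) = (534 + v)/(v + 625*v) = (534 + v)/((626*v)) = (534 + v)*(1/(626*v)) = (534 + v)/(626*v))
(B(Z) - 82160)*(-76564 - 413479) = ((534 - 24/19)/(626*(-24/19)) - 82160)*(-76564 - 413479) = ((1/626)*(-19/24)*(10122/19) - 82160)*(-490043) = (-1687/2504 - 82160)*(-490043) = -205730327/2504*(-490043) = 100816706634061/2504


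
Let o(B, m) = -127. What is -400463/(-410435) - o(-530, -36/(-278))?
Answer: 52525708/410435 ≈ 127.98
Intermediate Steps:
-400463/(-410435) - o(-530, -36/(-278)) = -400463/(-410435) - 1*(-127) = -400463*(-1/410435) + 127 = 400463/410435 + 127 = 52525708/410435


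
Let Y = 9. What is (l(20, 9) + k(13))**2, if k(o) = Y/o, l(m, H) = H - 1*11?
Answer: 289/169 ≈ 1.7101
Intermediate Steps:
l(m, H) = -11 + H (l(m, H) = H - 11 = -11 + H)
k(o) = 9/o
(l(20, 9) + k(13))**2 = ((-11 + 9) + 9/13)**2 = (-2 + 9*(1/13))**2 = (-2 + 9/13)**2 = (-17/13)**2 = 289/169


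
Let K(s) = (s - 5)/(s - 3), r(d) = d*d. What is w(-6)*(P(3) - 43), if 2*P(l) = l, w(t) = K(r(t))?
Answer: -2573/66 ≈ -38.985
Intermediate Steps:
r(d) = d²
K(s) = (-5 + s)/(-3 + s)
w(t) = (-5 + t²)/(-3 + t²)
P(l) = l/2
w(-6)*(P(3) - 43) = ((-5 + (-6)²)/(-3 + (-6)²))*((½)*3 - 43) = ((-5 + 36)/(-3 + 36))*(3/2 - 43) = (31/33)*(-83/2) = -2573/66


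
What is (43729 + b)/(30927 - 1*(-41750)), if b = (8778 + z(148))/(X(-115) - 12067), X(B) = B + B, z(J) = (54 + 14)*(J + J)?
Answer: 537706607/893709069 ≈ 0.60166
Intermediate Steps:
z(J) = 136*J (z(J) = 68*(2*J) = 136*J)
X(B) = 2*B
b = -28906/12297 (b = (8778 + 136*148)/(2*(-115) - 12067) = (8778 + 20128)/(-230 - 12067) = 28906/(-12297) = 28906*(-1/12297) = -28906/12297 ≈ -2.3507)
(43729 + b)/(30927 - 1*(-41750)) = (43729 - 28906/12297)/(30927 - 1*(-41750)) = 537706607/(12297*(30927 + 41750)) = (537706607/12297)/72677 = (537706607/12297)*(1/72677) = 537706607/893709069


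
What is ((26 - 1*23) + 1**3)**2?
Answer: 16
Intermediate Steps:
((26 - 1*23) + 1**3)**2 = ((26 - 23) + 1)**2 = (3 + 1)**2 = 4**2 = 16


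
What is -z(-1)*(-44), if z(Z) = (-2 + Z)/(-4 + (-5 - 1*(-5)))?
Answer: 33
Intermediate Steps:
z(Z) = 1/2 - Z/4 (z(Z) = (-2 + Z)/(-4 + (-5 + 5)) = (-2 + Z)/(-4 + 0) = (-2 + Z)/(-4) = (-2 + Z)*(-1/4) = 1/2 - Z/4)
-z(-1)*(-44) = -(1/2 - 1/4*(-1))*(-44) = -(1/2 + 1/4)*(-44) = -1*3/4*(-44) = -3/4*(-44) = 33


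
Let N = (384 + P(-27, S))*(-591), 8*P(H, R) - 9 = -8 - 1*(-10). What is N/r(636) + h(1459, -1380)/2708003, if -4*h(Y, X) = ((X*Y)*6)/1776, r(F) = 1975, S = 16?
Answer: -91280815254879/791549276900 ≈ -115.32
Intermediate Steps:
P(H, R) = 11/8 (P(H, R) = 9/8 + (-8 - 1*(-10))/8 = 9/8 + (-8 + 10)/8 = 9/8 + (1/8)*2 = 9/8 + 1/4 = 11/8)
h(Y, X) = -X*Y/1184 (h(Y, X) = -(X*Y)*6/(4*1776) = -6*X*Y/(4*1776) = -X*Y/1184)
N = -1822053/8 (N = (384 + 11/8)*(-591) = (3083/8)*(-591) = -1822053/8 ≈ -2.2776e+5)
N/r(636) + h(1459, -1380)/2708003 = -1822053/8/1975 - 1/1184*(-1380)*1459/2708003 = -1822053/8*1/1975 + (503355/296)*(1/2708003) = -1822053/15800 + 503355/801568888 = -91280815254879/791549276900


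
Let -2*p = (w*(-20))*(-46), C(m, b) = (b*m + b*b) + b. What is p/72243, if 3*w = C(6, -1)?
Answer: 40/3141 ≈ 0.012735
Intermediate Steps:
C(m, b) = b + b² + b*m (C(m, b) = (b*m + b²) + b = (b² + b*m) + b = b + b² + b*m)
w = -2 (w = (-(1 - 1 + 6))/3 = (-1*6)/3 = (⅓)*(-6) = -2)
p = 920 (p = -(-2*(-20))*(-46)/2 = -20*(-46) = -½*(-1840) = 920)
p/72243 = 920/72243 = 920*(1/72243) = 40/3141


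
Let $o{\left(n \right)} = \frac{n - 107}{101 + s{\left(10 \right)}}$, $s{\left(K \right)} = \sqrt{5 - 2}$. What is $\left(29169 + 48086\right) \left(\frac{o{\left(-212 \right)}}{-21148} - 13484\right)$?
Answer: $- \frac{224662012671812835}{215667304} - \frac{24644345 \sqrt{3}}{215667304} \approx -1.0417 \cdot 10^{9}$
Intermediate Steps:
$s{\left(K \right)} = \sqrt{3}$
$o{\left(n \right)} = \frac{-107 + n}{101 + \sqrt{3}}$ ($o{\left(n \right)} = \frac{n - 107}{101 + \sqrt{3}} = \frac{-107 + n}{101 + \sqrt{3}}$)
$\left(29169 + 48086\right) \left(\frac{o{\left(-212 \right)}}{-21148} - 13484\right) = \left(29169 + 48086\right) \left(\frac{\frac{1}{101 + \sqrt{3}} \left(-107 - 212\right)}{-21148} - 13484\right) = 77255 \left(\frac{1}{101 + \sqrt{3}} \left(-319\right) \left(- \frac{1}{21148}\right) - 13484\right) = 77255 \left(- \frac{319}{101 + \sqrt{3}} \left(- \frac{1}{21148}\right) - 13484\right) = 77255 \left(\frac{319}{21148 \left(101 + \sqrt{3}\right)} - 13484\right) = 77255 \left(-13484 + \frac{319}{21148 \left(101 + \sqrt{3}\right)}\right) = -1041706420 + \frac{24644345}{21148 \left(101 + \sqrt{3}\right)}$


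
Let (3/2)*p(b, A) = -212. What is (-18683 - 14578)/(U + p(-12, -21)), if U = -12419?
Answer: 99783/37681 ≈ 2.6481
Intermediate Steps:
p(b, A) = -424/3 (p(b, A) = (⅔)*(-212) = -424/3)
(-18683 - 14578)/(U + p(-12, -21)) = (-18683 - 14578)/(-12419 - 424/3) = -33261/(-37681/3) = -33261*(-3/37681) = 99783/37681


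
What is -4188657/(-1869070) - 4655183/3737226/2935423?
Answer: 11487744799948854769/5126082951855655965 ≈ 2.2410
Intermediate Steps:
-4188657/(-1869070) - 4655183/3737226/2935423 = -4188657*(-1/1869070) - 4655183*1/3737226*(1/2935423) = 4188657/1869070 - 4655183/3737226*1/2935423 = 4188657/1869070 - 4655183/10970339156598 = 11487744799948854769/5126082951855655965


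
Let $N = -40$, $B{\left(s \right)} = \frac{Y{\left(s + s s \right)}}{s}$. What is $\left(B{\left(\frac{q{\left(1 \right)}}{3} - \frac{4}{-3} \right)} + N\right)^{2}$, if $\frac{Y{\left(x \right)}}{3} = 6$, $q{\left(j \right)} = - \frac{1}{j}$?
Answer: $484$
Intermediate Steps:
$Y{\left(x \right)} = 18$ ($Y{\left(x \right)} = 3 \cdot 6 = 18$)
$B{\left(s \right)} = \frac{18}{s}$
$\left(B{\left(\frac{q{\left(1 \right)}}{3} - \frac{4}{-3} \right)} + N\right)^{2} = \left(\frac{18}{\frac{\left(-1\right) 1^{-1}}{3} - \frac{4}{-3}} - 40\right)^{2} = \left(\frac{18}{\left(-1\right) 1 \cdot \frac{1}{3} - - \frac{4}{3}} - 40\right)^{2} = \left(\frac{18}{\left(-1\right) \frac{1}{3} + \frac{4}{3}} - 40\right)^{2} = \left(\frac{18}{- \frac{1}{3} + \frac{4}{3}} - 40\right)^{2} = \left(\frac{18}{1} - 40\right)^{2} = \left(18 \cdot 1 - 40\right)^{2} = \left(18 - 40\right)^{2} = \left(-22\right)^{2} = 484$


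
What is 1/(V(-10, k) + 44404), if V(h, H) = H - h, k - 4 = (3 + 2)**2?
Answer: 1/44443 ≈ 2.2501e-5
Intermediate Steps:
k = 29 (k = 4 + (3 + 2)**2 = 4 + 5**2 = 4 + 25 = 29)
1/(V(-10, k) + 44404) = 1/((29 - 1*(-10)) + 44404) = 1/((29 + 10) + 44404) = 1/(39 + 44404) = 1/44443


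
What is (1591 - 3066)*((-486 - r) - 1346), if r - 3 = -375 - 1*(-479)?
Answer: 2860025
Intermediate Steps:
r = 107 (r = 3 + (-375 - 1*(-479)) = 3 + (-375 + 479) = 3 + 104 = 107)
(1591 - 3066)*((-486 - r) - 1346) = (1591 - 3066)*((-486 - 1*107) - 1346) = -1475*((-486 - 107) - 1346) = -1475*(-593 - 1346) = -1475*(-1939) = 2860025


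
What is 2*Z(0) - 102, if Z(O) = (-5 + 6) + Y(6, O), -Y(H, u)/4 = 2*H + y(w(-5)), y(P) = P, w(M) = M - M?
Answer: -196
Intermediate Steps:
w(M) = 0
Y(H, u) = -8*H (Y(H, u) = -4*(2*H + 0) = -8*H)
Z(O) = -47 (Z(O) = (-5 + 6) - 8*6 = 1 - 48 = -47)
2*Z(0) - 102 = 2*(-47) - 102 = -94 - 102 = -196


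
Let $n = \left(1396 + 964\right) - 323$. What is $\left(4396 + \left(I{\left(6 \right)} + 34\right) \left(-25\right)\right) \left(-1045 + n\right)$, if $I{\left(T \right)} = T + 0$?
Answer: $3368832$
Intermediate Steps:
$I{\left(T \right)} = T$
$n = 2037$ ($n = 2360 - 323 = 2037$)
$\left(4396 + \left(I{\left(6 \right)} + 34\right) \left(-25\right)\right) \left(-1045 + n\right) = \left(4396 + \left(6 + 34\right) \left(-25\right)\right) \left(-1045 + 2037\right) = \left(4396 + 40 \left(-25\right)\right) 992 = \left(4396 - 1000\right) 992 = 3396 \cdot 992 = 3368832$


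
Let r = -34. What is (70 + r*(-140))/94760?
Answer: 21/412 ≈ 0.050971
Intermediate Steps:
(70 + r*(-140))/94760 = (70 - 34*(-140))/94760 = (70 + 4760)*(1/94760) = 4830*(1/94760) = 21/412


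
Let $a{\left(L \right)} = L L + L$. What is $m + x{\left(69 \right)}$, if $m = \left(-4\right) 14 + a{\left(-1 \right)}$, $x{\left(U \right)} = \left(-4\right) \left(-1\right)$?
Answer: $-52$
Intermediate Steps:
$a{\left(L \right)} = L + L^{2}$ ($a{\left(L \right)} = L^{2} + L = L + L^{2}$)
$x{\left(U \right)} = 4$
$m = -56$ ($m = \left(-4\right) 14 - \left(1 - 1\right) = -56 - 0 = -56 + 0 = -56$)
$m + x{\left(69 \right)} = -56 + 4 = -52$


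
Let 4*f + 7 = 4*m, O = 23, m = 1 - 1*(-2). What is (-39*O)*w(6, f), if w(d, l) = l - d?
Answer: 17043/4 ≈ 4260.8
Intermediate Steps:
m = 3 (m = 1 + 2 = 3)
f = 5/4 (f = -7/4 + (4*3)/4 = -7/4 + (¼)*12 = -7/4 + 3 = 5/4 ≈ 1.2500)
(-39*O)*w(6, f) = (-39*23)*(5/4 - 1*6) = -897*(5/4 - 6) = -897*(-19/4) = 17043/4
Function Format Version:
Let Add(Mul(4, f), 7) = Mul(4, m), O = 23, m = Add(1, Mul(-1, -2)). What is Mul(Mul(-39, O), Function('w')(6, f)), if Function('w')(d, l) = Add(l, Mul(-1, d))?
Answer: Rational(17043, 4) ≈ 4260.8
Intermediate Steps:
m = 3 (m = Add(1, 2) = 3)
f = Rational(5, 4) (f = Add(Rational(-7, 4), Mul(Rational(1, 4), Mul(4, 3))) = Add(Rational(-7, 4), Mul(Rational(1, 4), 12)) = Add(Rational(-7, 4), 3) = Rational(5, 4) ≈ 1.2500)
Mul(Mul(-39, O), Function('w')(6, f)) = Mul(Mul(-39, 23), Add(Rational(5, 4), Mul(-1, 6))) = Mul(-897, Add(Rational(5, 4), -6)) = Mul(-897, Rational(-19, 4)) = Rational(17043, 4)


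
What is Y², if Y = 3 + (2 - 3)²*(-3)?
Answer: 0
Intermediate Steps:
Y = 0 (Y = 3 + (-1)²*(-3) = 3 + 1*(-3) = 3 - 3 = 0)
Y² = 0² = 0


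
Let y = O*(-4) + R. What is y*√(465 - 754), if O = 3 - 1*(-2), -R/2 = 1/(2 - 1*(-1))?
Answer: -1054*I/3 ≈ -351.33*I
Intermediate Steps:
R = -⅔ (R = -2/(2 - 1*(-1)) = -2/(2 + 1) = -2/3 = -2*⅓ = -⅔ ≈ -0.66667)
O = 5 (O = 3 + 2 = 5)
y = -62/3 (y = 5*(-4) - ⅔ = -20 - ⅔ = -62/3 ≈ -20.667)
y*√(465 - 754) = -62*√(465 - 754)/3 = -1054*I/3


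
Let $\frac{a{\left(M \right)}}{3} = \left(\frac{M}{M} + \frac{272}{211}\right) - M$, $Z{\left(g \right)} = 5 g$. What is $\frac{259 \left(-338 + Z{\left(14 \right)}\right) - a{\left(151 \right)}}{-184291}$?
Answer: $\frac{14551798}{38885401} \approx 0.37422$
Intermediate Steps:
$a{\left(M \right)} = \frac{1449}{211} - 3 M$ ($a{\left(M \right)} = 3 \left(\left(\frac{M}{M} + \frac{272}{211}\right) - M\right) = 3 \left(\left(1 + 272 \cdot \frac{1}{211}\right) - M\right) = 3 \left(\left(1 + \frac{272}{211}\right) - M\right) = 3 \left(\frac{483}{211} - M\right) = \frac{1449}{211} - 3 M$)
$\frac{259 \left(-338 + Z{\left(14 \right)}\right) - a{\left(151 \right)}}{-184291} = \frac{259 \left(-338 + 5 \cdot 14\right) - \left(\frac{1449}{211} - 453\right)}{-184291} = \left(259 \left(-338 + 70\right) - \left(\frac{1449}{211} - 453\right)\right) \left(- \frac{1}{184291}\right) = \left(259 \left(-268\right) - - \frac{94134}{211}\right) \left(- \frac{1}{184291}\right) = \left(-69412 + \frac{94134}{211}\right) \left(- \frac{1}{184291}\right) = \left(- \frac{14551798}{211}\right) \left(- \frac{1}{184291}\right) = \frac{14551798}{38885401}$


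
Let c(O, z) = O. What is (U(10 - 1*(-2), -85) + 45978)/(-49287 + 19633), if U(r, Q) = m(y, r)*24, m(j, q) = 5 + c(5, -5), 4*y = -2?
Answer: -23109/14827 ≈ -1.5586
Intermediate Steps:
y = -½ (y = (¼)*(-2) = -½ ≈ -0.50000)
m(j, q) = 10 (m(j, q) = 5 + 5 = 10)
U(r, Q) = 240 (U(r, Q) = 10*24 = 240)
(U(10 - 1*(-2), -85) + 45978)/(-49287 + 19633) = (240 + 45978)/(-49287 + 19633) = 46218/(-29654) = 46218*(-1/29654) = -23109/14827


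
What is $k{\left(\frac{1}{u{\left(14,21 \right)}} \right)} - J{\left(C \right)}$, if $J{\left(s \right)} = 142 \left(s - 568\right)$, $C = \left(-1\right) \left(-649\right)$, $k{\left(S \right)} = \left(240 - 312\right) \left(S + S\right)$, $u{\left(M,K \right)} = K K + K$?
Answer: $- \frac{885678}{77} \approx -11502.0$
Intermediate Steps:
$u{\left(M,K \right)} = K + K^{2}$ ($u{\left(M,K \right)} = K^{2} + K = K + K^{2}$)
$k{\left(S \right)} = - 144 S$ ($k{\left(S \right)} = - 72 \cdot 2 S = - 144 S$)
$C = 649$
$J{\left(s \right)} = -80656 + 142 s$ ($J{\left(s \right)} = 142 \left(-568 + s\right) = -80656 + 142 s$)
$k{\left(\frac{1}{u{\left(14,21 \right)}} \right)} - J{\left(C \right)} = - \frac{144}{21 \left(1 + 21\right)} - \left(-80656 + 142 \cdot 649\right) = - \frac{144}{21 \cdot 22} - \left(-80656 + 92158\right) = - \frac{144}{462} - 11502 = \left(-144\right) \frac{1}{462} - 11502 = - \frac{24}{77} - 11502 = - \frac{885678}{77}$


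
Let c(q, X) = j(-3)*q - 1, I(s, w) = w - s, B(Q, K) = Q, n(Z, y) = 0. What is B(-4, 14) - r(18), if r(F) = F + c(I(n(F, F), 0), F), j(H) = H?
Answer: -21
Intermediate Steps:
c(q, X) = -1 - 3*q (c(q, X) = -3*q - 1 = -1 - 3*q)
r(F) = -1 + F (r(F) = F + (-1 - 3*(0 - 1*0)) = F + (-1 - 3*(0 + 0)) = F + (-1 - 3*0) = F + (-1 + 0) = F - 1 = -1 + F)
B(-4, 14) - r(18) = -4 - (-1 + 18) = -4 - 1*17 = -4 - 17 = -21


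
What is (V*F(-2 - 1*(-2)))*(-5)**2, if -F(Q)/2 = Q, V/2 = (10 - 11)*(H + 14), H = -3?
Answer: 0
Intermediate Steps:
V = -22 (V = 2*((10 - 11)*(-3 + 14)) = 2*(-1*11) = 2*(-11) = -22)
F(Q) = -2*Q
(V*F(-2 - 1*(-2)))*(-5)**2 = -(-44)*(-2 - 1*(-2))*(-5)**2 = -(-44)*(-2 + 2)*25 = -(-44)*0*25 = -22*0*25 = 0*25 = 0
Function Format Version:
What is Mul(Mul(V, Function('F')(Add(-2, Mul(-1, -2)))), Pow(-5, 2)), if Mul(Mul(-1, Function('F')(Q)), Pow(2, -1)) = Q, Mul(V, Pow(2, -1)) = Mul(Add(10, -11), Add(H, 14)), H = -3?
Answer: 0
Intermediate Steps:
V = -22 (V = Mul(2, Mul(Add(10, -11), Add(-3, 14))) = Mul(2, Mul(-1, 11)) = Mul(2, -11) = -22)
Function('F')(Q) = Mul(-2, Q)
Mul(Mul(V, Function('F')(Add(-2, Mul(-1, -2)))), Pow(-5, 2)) = Mul(Mul(-22, Mul(-2, Add(-2, Mul(-1, -2)))), Pow(-5, 2)) = Mul(Mul(-22, Mul(-2, Add(-2, 2))), 25) = Mul(Mul(-22, Mul(-2, 0)), 25) = Mul(Mul(-22, 0), 25) = Mul(0, 25) = 0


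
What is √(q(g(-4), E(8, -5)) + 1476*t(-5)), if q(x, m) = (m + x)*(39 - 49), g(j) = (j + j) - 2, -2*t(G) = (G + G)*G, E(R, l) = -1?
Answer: I*√36790 ≈ 191.81*I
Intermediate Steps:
t(G) = -G² (t(G) = -(G + G)*G/2 = -2*G*G/2 = -G²)
g(j) = -2 + 2*j (g(j) = 2*j - 2 = -2 + 2*j)
q(x, m) = -10*m - 10*x (q(x, m) = (m + x)*(-10) = -10*m - 10*x)
√(q(g(-4), E(8, -5)) + 1476*t(-5)) = √((-10*(-1) - 10*(-2 + 2*(-4))) + 1476*(-1*(-5)²)) = √((10 - 10*(-2 - 8)) + 1476*(-1*25)) = √((10 - 10*(-10)) + 1476*(-25)) = √((10 + 100) - 36900) = √(110 - 36900) = √(-36790) = I*√36790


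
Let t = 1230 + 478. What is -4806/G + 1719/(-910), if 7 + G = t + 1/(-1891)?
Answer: -8165403/1732010 ≈ -4.7144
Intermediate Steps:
t = 1708
G = 3216590/1891 (G = -7 + (1708 + 1/(-1891)) = -7 + (1708 - 1/1891) = -7 + 3229827/1891 = 3216590/1891 ≈ 1701.0)
-4806/G + 1719/(-910) = -4806/3216590/1891 + 1719/(-910) = -4806*1891/3216590 + 1719*(-1/910) = -4544073/1608295 - 1719/910 = -8165403/1732010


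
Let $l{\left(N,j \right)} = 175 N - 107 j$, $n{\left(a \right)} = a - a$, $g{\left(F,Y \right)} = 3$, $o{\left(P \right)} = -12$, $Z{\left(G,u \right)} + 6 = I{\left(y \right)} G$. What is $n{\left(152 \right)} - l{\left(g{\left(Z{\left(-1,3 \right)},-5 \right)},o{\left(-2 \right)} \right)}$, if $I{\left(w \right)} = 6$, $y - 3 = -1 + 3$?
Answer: $-1809$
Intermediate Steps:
$y = 5$ ($y = 3 + \left(-1 + 3\right) = 3 + 2 = 5$)
$Z{\left(G,u \right)} = -6 + 6 G$
$n{\left(a \right)} = 0$
$l{\left(N,j \right)} = - 107 j + 175 N$
$n{\left(152 \right)} - l{\left(g{\left(Z{\left(-1,3 \right)},-5 \right)},o{\left(-2 \right)} \right)} = 0 - \left(\left(-107\right) \left(-12\right) + 175 \cdot 3\right) = 0 - \left(1284 + 525\right) = 0 - 1809 = -1809$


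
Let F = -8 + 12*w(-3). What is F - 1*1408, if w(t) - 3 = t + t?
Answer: -1452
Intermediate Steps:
w(t) = 3 + 2*t (w(t) = 3 + (t + t) = 3 + 2*t)
F = -44 (F = -8 + 12*(3 + 2*(-3)) = -8 + 12*(3 - 6) = -8 + 12*(-3) = -8 - 36 = -44)
F - 1*1408 = -44 - 1*1408 = -44 - 1408 = -1452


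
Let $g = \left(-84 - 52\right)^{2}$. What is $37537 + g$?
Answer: $56033$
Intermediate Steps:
$g = 18496$ ($g = \left(-136\right)^{2} = 18496$)
$37537 + g = 37537 + 18496 = 56033$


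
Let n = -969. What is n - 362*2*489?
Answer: -355005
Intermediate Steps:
n - 362*2*489 = -969 - 362*2*489 = -969 - 724*489 = -969 - 354036 = -355005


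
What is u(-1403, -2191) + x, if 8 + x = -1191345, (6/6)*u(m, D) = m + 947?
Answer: -1191809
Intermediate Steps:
u(m, D) = 947 + m (u(m, D) = m + 947 = 947 + m)
x = -1191353 (x = -8 - 1191345 = -1191353)
u(-1403, -2191) + x = (947 - 1403) - 1191353 = -456 - 1191353 = -1191809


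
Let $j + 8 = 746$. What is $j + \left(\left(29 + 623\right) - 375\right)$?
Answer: $1015$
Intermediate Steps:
$j = 738$ ($j = -8 + 746 = 738$)
$j + \left(\left(29 + 623\right) - 375\right) = 738 + \left(\left(29 + 623\right) - 375\right) = 738 + \left(652 - 375\right) = 738 + 277 = 1015$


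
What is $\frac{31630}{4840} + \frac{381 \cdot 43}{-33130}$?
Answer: $\frac{48430409}{8017460} \approx 6.0406$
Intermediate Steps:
$\frac{31630}{4840} + \frac{381 \cdot 43}{-33130} = 31630 \cdot \frac{1}{4840} + 16383 \left(- \frac{1}{33130}\right) = \frac{3163}{484} - \frac{16383}{33130} = \frac{48430409}{8017460}$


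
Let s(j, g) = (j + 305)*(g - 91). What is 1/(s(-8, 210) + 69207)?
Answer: 1/104550 ≈ 9.5648e-6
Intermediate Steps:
s(j, g) = (-91 + g)*(305 + j) (s(j, g) = (305 + j)*(-91 + g) = (-91 + g)*(305 + j))
1/(s(-8, 210) + 69207) = 1/((-27755 - 91*(-8) + 305*210 + 210*(-8)) + 69207) = 1/((-27755 + 728 + 64050 - 1680) + 69207) = 1/(35343 + 69207) = 1/104550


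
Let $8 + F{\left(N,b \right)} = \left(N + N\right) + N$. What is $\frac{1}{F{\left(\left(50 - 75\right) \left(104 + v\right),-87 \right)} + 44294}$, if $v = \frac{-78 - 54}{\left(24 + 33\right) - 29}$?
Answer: $\frac{7}{257877} \approx 2.7145 \cdot 10^{-5}$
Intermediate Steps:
$v = - \frac{33}{7}$ ($v = - \frac{132}{57 - 29} = - \frac{132}{28} = \left(-132\right) \frac{1}{28} = - \frac{33}{7} \approx -4.7143$)
$F{\left(N,b \right)} = -8 + 3 N$ ($F{\left(N,b \right)} = -8 + \left(\left(N + N\right) + N\right) = -8 + \left(2 N + N\right) = -8 + 3 N$)
$\frac{1}{F{\left(\left(50 - 75\right) \left(104 + v\right),-87 \right)} + 44294} = \frac{1}{\left(-8 + 3 \left(50 - 75\right) \left(104 - \frac{33}{7}\right)\right) + 44294} = \frac{1}{\left(-8 + 3 \left(\left(-25\right) \frac{695}{7}\right)\right) + 44294} = \frac{1}{\left(-8 + 3 \left(- \frac{17375}{7}\right)\right) + 44294} = \frac{1}{\left(-8 - \frac{52125}{7}\right) + 44294} = \frac{1}{- \frac{52181}{7} + 44294} = \frac{1}{\frac{257877}{7}} = \frac{7}{257877}$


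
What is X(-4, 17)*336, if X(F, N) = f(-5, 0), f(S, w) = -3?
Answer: -1008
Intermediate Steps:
X(F, N) = -3
X(-4, 17)*336 = -3*336 = -1008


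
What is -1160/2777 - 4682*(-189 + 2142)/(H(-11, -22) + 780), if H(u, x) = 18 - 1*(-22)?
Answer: -12696844621/1138570 ≈ -11152.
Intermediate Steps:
H(u, x) = 40 (H(u, x) = 18 + 22 = 40)
-1160/2777 - 4682*(-189 + 2142)/(H(-11, -22) + 780) = -1160/2777 - 4682*(-189 + 2142)/(40 + 780) = -1160*1/2777 - 4682/(820/1953) = -1160/2777 - 4682/(820*(1/1953)) = -1160/2777 - 4682/820/1953 = -1160/2777 - 4682*1953/820 = -1160/2777 - 4571973/410 = -12696844621/1138570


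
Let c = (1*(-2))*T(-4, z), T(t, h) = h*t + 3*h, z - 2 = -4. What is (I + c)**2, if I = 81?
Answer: 5929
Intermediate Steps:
z = -2 (z = 2 - 4 = -2)
T(t, h) = 3*h + h*t
c = -4 (c = (1*(-2))*(-2*(3 - 4)) = -(-4)*(-1) = -2*2 = -4)
(I + c)**2 = (81 - 4)**2 = 77**2 = 5929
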